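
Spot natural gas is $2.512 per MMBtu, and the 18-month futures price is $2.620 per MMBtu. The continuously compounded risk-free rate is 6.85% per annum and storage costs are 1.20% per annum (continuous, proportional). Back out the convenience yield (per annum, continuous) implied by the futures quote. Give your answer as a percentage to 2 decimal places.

F = S·e^((r+u−y)T) ⇒ (r+u−y) = ln(F/S)/T
ln(2.620/2.512) = 0.042095; /T ⇒ 0.028063
y = r + u − ln(F/S)/T = 0.0685 + 0.0120 − 0.028063 = 0.052437
y = 5.24%

5.24%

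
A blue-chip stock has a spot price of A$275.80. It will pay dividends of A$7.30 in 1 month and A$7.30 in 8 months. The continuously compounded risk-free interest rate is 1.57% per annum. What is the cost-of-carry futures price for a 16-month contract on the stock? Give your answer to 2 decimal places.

A$266.81

PV(dividends) I = 7.30·e^(−0.0157·1/12) + 7.30·e^(−0.0157·8/12)
I = 7.2905 + 7.2240 = 14.5145
F = (S − I)·e^(rT) = (275.80 − 14.5145) · e^(0.0157·16/12)
= 261.2855 · e^0.020933 = 261.2855 × 1.021154 = A$266.81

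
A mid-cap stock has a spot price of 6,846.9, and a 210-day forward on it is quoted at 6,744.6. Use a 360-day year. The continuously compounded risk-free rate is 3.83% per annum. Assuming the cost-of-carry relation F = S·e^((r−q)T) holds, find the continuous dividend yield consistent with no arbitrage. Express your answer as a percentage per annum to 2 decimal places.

6.41%

From F = S·e^((r−q)T): (r − q) = ln(F/S)/T
ln(6744.6/6846.9) = ln(0.985059) = -0.015054
(r − q) = -0.015054 / (210/360) = -0.025807
q = r − ln(F/S)/T = 0.0383 + 0.025807 = 0.064107
q = 6.41%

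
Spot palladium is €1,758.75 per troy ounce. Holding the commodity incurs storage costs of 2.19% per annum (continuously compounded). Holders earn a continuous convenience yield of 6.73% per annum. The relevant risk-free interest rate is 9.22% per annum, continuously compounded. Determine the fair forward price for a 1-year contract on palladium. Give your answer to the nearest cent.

Net carry = r + u − y = 0.0922 + 0.0219 − 0.0673 = 0.0468
F = S·e^((r+u−y)T) = 1758.75 · e^(0.0468 × 1) = 1758.75 · e^0.04680000
= 1758.75 × 1.04791241 = €1,843.02 per troy ounce

€1,843.02 per troy ounce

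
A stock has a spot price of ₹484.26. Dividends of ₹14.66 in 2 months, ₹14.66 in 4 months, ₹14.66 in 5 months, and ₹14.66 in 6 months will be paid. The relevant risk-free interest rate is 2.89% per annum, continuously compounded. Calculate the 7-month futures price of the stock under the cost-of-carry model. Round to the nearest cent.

₹433.46

PV(dividends) I = 14.66·e^(−0.0289·2/12) + 14.66·e^(−0.0289·4/12) + 14.66·e^(−0.0289·5/12) + 14.66·e^(−0.0289·6/12)
I = 14.5896 + 14.5195 + 14.4845 + 14.4497 = 58.0433
F = (S − I)·e^(rT) = (484.26 − 58.0433) · e^(0.0289·7/12)
= 426.2167 · e^0.016858 = 426.2167 × 1.017001 = ₹433.46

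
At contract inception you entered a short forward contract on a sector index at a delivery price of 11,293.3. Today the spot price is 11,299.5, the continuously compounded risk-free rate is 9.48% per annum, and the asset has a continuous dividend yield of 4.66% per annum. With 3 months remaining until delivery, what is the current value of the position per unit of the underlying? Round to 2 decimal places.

-139.83

Current fair forward for the remaining 3 months: F = S·e^((r − q)·T), (r − q) = 0.0948 − 0.0466 = 0.0482
F = 11299.5 · e^(0.0482 × 3/12) = 11299.5 × 1.01212289 = 11436.4826
Value of long forward = (F − K)·e^(−rT) = (11436.4826 − 11293.3) · e^(−0.0948·3/12)
= 143.1826 × 0.97657864 = 139.83
Short position value = −(long value) = -139.83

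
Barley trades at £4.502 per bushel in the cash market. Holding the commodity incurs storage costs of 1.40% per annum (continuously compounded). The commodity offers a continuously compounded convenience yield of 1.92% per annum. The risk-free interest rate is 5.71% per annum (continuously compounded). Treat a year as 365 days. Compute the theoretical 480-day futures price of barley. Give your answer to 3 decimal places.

£4.820 per bushel

Net carry = r + u − y = 0.0571 + 0.0140 − 0.0192 = 0.0519
F = S·e^((r+u−y)T) = 4.502 · e^(0.0519 × 480/365) = 4.502 · e^0.068252
= 4.502 × 1.070635 = £4.820 per bushel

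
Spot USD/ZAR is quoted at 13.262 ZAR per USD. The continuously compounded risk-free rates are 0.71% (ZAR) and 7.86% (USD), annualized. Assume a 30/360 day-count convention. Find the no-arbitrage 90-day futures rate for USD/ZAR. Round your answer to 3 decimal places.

13.027

F = S·e^((r_ZAR − r_USD)T) = 13.262 · e^((0.0071 − 0.0786) × 90/360)
= 13.262 · e^-0.017875 = 13.262 × 0.982284
F = 13.027 ZAR per USD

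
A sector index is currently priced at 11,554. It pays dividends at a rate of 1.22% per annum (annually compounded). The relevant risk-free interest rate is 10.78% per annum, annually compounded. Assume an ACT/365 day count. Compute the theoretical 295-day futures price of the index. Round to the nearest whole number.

12,428

F = S · (1+r)^T / (1+q)^T
= 11554 × 1.086262 / 1.009849 = 11554 × 1.075668
F = 12,428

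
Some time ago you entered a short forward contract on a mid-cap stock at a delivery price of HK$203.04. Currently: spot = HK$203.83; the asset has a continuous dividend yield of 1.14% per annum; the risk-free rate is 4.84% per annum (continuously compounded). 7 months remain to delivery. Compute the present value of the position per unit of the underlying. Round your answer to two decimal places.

-HK$5.09

Current fair forward for the remaining 7 months: F = S·e^((r − q)·T), (r − q) = 0.0484 − 0.0114 = 0.0370
F = 203.83 · e^(0.0370 × 7/12) = 203.83 × 1.021818 = 208.2772
Value of long forward = (F − K)·e^(−rT) = (208.2772 − 203.04) · e^(−0.0484·7/12)
= 5.2372 × 0.972162 = 5.09
Short position value = −(long value) = -HK$5.09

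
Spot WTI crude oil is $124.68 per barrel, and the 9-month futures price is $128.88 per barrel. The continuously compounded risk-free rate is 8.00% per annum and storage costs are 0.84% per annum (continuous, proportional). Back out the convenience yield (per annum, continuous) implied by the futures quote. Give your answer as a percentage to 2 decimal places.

4.42%

F = S·e^((r+u−y)T) ⇒ (r+u−y) = ln(F/S)/T
ln(128.88/124.68) = 0.033131; /T ⇒ 0.044175
y = r + u − ln(F/S)/T = 0.0800 + 0.0084 − 0.044175 = 0.044225
y = 4.42%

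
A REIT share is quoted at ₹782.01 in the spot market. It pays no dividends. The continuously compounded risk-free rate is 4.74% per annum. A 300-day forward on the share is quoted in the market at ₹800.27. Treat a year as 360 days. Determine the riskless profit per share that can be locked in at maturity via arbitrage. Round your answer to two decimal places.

Fair forward: F* = S·e^(carry·T), with carry = r = 0.0474
F* = 782.01 · e^(0.0474 × 300/360) = 782.01 · e^0.039500 = 782.01 × 1.040290 = ₹813.5172
Market ₹800.27 < fair ₹813.5172: forward underpriced → reverse cash-and-carry (short spot, go long the forward).
At maturity, profit = |F_mkt − F*| = |800.27 − 813.5172| = ₹13.25 per share

₹13.25 per share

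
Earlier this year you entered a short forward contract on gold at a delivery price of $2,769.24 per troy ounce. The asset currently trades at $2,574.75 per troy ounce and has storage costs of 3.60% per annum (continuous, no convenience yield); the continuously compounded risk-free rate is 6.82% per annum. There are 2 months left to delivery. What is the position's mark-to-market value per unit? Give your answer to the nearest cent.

Current fair forward for the remaining 2 months: F = S·e^((r + u)·T), (r + u) = 0.0682 + 0.0360 = 0.1042
F = 2574.75 · e^(0.1042 × 2/12) = 2574.75 × 1.01751834 = 2619.8553
Value of long forward = (F − K)·e^(−rT) = (2619.8553 − 2769.24) · e^(−0.0682·2/12)
= -149.3847 × 0.98869769 = -147.70
Short position value = −(long value) = $147.70

$147.70 per troy ounce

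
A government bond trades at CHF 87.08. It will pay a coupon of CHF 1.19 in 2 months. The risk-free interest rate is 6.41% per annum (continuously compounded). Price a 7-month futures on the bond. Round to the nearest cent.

PV(coupons) I = 1.19·e^(−0.0641·2/12)
I = 1.1774
F = (S − I)·e^(rT) = (87.08 − 1.1774) · e^(0.0641·7/12)
= 85.9026 · e^0.037392 = 85.9026 × 1.038100 = CHF 89.18

CHF 89.18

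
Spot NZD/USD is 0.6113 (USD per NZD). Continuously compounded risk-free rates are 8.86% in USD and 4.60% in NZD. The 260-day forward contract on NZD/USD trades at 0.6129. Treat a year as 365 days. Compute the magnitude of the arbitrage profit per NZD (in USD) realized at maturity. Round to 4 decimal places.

Fair forward: F* = S·e^(carry·T), with carry = (r_USD − r_NZD) = 0.0886 − 0.0460 = 0.0426
F* = 0.6113 · e^(0.0426 × 260/365) = 0.6113 · e^0.030345 = 0.6113 × 1.030810 = 0.6301
Market 0.6129 < fair 0.6301: forward underpriced → reverse cash-and-carry (short spot, go long the forward).
At maturity, profit = |F_mkt − F*| = |0.6129 − 0.6301| = 0.0172 per NZD (in USD)

0.0172 per NZD (in USD)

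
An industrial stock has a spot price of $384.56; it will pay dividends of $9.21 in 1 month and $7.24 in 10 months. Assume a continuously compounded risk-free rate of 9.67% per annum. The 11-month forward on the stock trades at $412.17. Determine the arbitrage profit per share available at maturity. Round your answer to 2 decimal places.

$9.25 per share

PV(dividends) I = 9.21·e^(−0.0967·1/12) + 7.24·e^(−0.0967·10/12) = 15.8155
Fair forward F* = (S − I)·e^(rT) = (384.56 − 15.8155)·e^0.088642 = 368.7445 × 1.092689 = 402.9231
Market $412.17 > fair 402.9231: forward overpriced → cash-and-carry (borrow at r, buy the stock and collect the dividends, short the forward).
Profit at T = |F_mkt − F*| = |412.17 − 402.9231| = $9.25 per share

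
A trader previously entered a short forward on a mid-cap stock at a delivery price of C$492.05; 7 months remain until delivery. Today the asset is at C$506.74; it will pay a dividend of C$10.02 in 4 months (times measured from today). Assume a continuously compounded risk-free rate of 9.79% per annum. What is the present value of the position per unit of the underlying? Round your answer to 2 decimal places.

-C$32.30

PV(remaining dividends) I = 10.02·e^(−0.0979·4/12) = 9.6983
Current forward F = (S − I)·e^(rT) = (506.74 − 9.6983)·e^(0.0979·7/12) = 497.0417 × 1.058771 = 526.2533
Value (long) = (F − K)·e^(−rT) = (526.2533 − 492.05) × 0.944492 = 32.3047
Short position value = −(long value) = -C$32.30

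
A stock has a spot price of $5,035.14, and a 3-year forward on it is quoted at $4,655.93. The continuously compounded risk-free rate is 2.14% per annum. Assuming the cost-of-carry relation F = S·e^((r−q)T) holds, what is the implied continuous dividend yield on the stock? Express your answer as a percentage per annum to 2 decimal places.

4.75%

From F = S·e^((r−q)T): (r − q) = ln(F/S)/T
ln(4655.93/5035.14) = ln(0.924687) = -0.078300
(r − q) = -0.078300 / (3) = -0.026100
q = r − ln(F/S)/T = 0.0214 + 0.026100 = 0.047500
q = 4.75%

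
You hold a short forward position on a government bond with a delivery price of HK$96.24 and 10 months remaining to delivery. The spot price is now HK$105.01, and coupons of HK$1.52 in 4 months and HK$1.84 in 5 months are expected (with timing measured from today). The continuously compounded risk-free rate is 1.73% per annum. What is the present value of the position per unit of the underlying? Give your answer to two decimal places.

PV(remaining coupons) I = 1.52·e^(−0.0173·4/12) + 1.84·e^(−0.0173·5/12) = 3.3380
Current forward F = (S − I)·e^(rT) = (105.01 − 3.3380)·e^(0.0173·10/12) = 101.6720 × 1.014521 = 103.1484
Value (long) = (F − K)·e^(−rT) = (103.1484 − 96.24) × 0.985687 = 6.8095
Short position value = −(long value) = -HK$6.81

-HK$6.81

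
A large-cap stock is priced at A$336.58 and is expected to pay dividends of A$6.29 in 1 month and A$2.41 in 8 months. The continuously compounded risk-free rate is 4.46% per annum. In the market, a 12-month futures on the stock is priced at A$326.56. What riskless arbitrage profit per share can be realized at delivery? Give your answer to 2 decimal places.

A$16.37 per share

PV(dividends) I = 6.29·e^(−0.0446·1/12) + 2.41·e^(−0.0446·8/12) = 8.6061
Fair futures F* = (S − I)·e^(rT) = (336.58 − 8.6061)·e^0.044600 = 327.9739 × 1.045610 = 342.9328
Market A$326.56 < fair 342.9328: forward underpriced → reverse cash-and-carry (short the stock, invest proceeds at r, pay the dividends, go long the forward).
Profit at T = |F_mkt − F*| = |326.56 − 342.9328| = A$16.37 per share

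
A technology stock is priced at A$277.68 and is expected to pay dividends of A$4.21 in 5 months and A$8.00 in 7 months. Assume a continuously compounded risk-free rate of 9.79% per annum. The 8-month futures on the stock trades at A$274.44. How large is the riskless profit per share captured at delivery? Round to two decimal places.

PV(dividends) I = 4.21·e^(−0.0979·5/12) + 8.00·e^(−0.0979·7/12) = 11.5977
Fair futures F* = (S − I)·e^(rT) = (277.68 − 11.5977)·e^0.065267 = 266.0823 × 1.067444 = 284.0280
Market A$274.44 < fair 284.0280: forward underpriced → reverse cash-and-carry (short the stock, invest proceeds at r, pay the dividends, go long the forward).
Profit at T = |F_mkt − F*| = |274.44 − 284.0280| = A$9.59 per share

A$9.59 per share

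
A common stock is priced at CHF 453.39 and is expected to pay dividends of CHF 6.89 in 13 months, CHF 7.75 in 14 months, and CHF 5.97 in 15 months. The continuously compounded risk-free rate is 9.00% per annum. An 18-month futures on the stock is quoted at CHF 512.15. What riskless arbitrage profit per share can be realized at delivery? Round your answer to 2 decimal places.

PV(dividends) I = 6.89·e^(−0.0900·13/12) + 7.75·e^(−0.0900·14/12) + 5.97·e^(−0.0900·15/12) = 18.5622
Fair futures F* = (S − I)·e^(rT) = (453.39 − 18.5622)·e^0.135000 = 434.8278 × 1.144537 = 497.6765
Market CHF 512.15 > fair 497.6765: forward overpriced → cash-and-carry (borrow at r, buy the stock and collect the dividends, short the forward).
Profit at T = |F_mkt − F*| = |512.15 − 497.6765| = CHF 14.47 per share

CHF 14.47 per share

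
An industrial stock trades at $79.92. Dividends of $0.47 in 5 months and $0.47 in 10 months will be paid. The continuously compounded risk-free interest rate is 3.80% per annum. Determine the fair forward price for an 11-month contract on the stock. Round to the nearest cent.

$81.80

PV(dividends) I = 0.47·e^(−0.0380·5/12) + 0.47·e^(−0.0380·10/12)
I = 0.4626 + 0.4553 = 0.9179
F = (S − I)·e^(rT) = (79.92 − 0.9179) · e^(0.0380·11/12)
= 79.0021 · e^0.034833 = 79.0021 × 1.035447 = $81.80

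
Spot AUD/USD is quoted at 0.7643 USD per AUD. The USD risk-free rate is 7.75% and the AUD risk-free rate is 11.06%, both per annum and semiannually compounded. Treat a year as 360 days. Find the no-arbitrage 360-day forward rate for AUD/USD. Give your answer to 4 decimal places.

By covered interest parity, F = S · (1+r_USD/2)^(2T) / (1+r_AUD/2)^(2T)
= 0.7643 × 1.079002 / 1.113658 = 0.7643 × 0.968881
F = 0.7405 USD per AUD

0.7405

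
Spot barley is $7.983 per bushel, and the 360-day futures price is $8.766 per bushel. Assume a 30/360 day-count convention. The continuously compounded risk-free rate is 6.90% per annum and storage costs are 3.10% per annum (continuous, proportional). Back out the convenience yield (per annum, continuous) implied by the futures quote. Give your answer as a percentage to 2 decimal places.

0.64%

F = S·e^((r+u−y)T) ⇒ (r+u−y) = ln(F/S)/T
ln(8.766/7.983) = 0.093566; /T ⇒ 0.093566
y = r + u − ln(F/S)/T = 0.0690 + 0.0310 − 0.093566 = 0.006434
y = 0.64%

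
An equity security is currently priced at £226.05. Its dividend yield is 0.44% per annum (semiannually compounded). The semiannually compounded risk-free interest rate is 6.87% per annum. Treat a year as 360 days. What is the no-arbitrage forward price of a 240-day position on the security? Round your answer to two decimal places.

F = S · (1+r/2)^(2T) / (1+q/2)^(2T)
= 226.05 × 1.046060 / 1.002934 = 226.05 × 1.043000
F = £235.77

£235.77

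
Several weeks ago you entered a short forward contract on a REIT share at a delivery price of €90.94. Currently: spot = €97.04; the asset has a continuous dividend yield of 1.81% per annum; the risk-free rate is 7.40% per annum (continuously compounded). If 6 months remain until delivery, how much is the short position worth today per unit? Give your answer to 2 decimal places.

Current fair forward for the remaining 6 months: F = S·e^((r − q)·T), (r − q) = 0.0740 − 0.0181 = 0.0559
F = 97.04 · e^(0.0559 × 6/12) = 97.04 × 1.028344 = 99.7905
Value of long forward = (F − K)·e^(−rT) = (99.7905 − 90.94) · e^(−0.0740·6/12)
= 8.8505 × 0.963676 = 8.53
Short position value = −(long value) = -€8.53

-€8.53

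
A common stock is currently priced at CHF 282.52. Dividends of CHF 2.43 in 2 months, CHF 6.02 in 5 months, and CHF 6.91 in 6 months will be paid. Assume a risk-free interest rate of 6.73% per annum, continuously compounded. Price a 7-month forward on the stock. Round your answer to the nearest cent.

PV(dividends) I = 2.43·e^(−0.0673·2/12) + 6.02·e^(−0.0673·5/12) + 6.91·e^(−0.0673·6/12)
I = 2.4029 + 5.8535 + 6.6813 = 14.9377
F = (S − I)·e^(rT) = (282.52 − 14.9377) · e^(0.0673·7/12)
= 267.5823 · e^0.039258 = 267.5823 × 1.040039 = CHF 278.30

CHF 278.30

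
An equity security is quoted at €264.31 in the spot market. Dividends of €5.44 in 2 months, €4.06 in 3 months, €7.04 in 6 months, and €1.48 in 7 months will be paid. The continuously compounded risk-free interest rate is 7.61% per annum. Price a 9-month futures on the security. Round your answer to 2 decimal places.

PV(dividends) I = 5.44·e^(−0.0761·2/12) + 4.06·e^(−0.0761·3/12) + 7.04·e^(−0.0761·6/12) + 1.48·e^(−0.0761·7/12)
I = 5.3714 + 3.9835 + 6.7772 + 1.4157 = 17.5478
F = (S − I)·e^(rT) = (264.31 − 17.5478) · e^(0.0761·9/12)
= 246.7622 · e^0.057075 = 246.7622 × 1.058735 = €261.26

€261.26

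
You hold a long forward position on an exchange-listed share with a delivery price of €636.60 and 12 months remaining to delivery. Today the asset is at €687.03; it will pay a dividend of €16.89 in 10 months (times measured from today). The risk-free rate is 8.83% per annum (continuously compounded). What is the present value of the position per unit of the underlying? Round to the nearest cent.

PV(remaining dividends) I = 16.89·e^(−0.0883·10/12) = 15.6918
Current forward F = (S − I)·e^(rT) = (687.03 − 15.6918)·e^(0.0883·12/12) = 671.3382 × 1.092316 = 733.3135
Value (long) = (F − K)·e^(−rT) = (733.3135 − 636.60) × 0.915486 = 88.5399
Value = €88.54

€88.54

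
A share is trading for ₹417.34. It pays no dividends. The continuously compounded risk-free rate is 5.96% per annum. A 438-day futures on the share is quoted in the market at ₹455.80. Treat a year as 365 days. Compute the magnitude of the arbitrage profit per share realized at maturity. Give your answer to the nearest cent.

₹7.52 per share

Fair futures: F* = S·e^(carry·T), with carry = r = 0.0596
F* = 417.34 · e^(0.0596 × 438/365) = 417.34 · e^0.071520 = 417.34 × 1.074140 = ₹448.2816
Market ₹455.80 > fair ₹448.2816: forward overpriced → cash-and-carry (buy spot, short the forward).
At maturity, profit = |F_mkt − F*| = |455.80 − 448.2816| = ₹7.52 per share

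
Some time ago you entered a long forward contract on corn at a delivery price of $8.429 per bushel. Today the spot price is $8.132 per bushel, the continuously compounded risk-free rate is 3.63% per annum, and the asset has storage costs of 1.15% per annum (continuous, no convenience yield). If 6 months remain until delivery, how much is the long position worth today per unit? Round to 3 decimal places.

Current fair forward for the remaining 6 months: F = S·e^((r + u)·T), (r + u) = 0.0363 + 0.0115 = 0.0478
F = 8.132 · e^(0.0478 × 6/12) = 8.132 × 1.024188 = 8.3287
Value of long forward = (F − K)·e^(−rT) = (8.3287 − 8.429) · e^(−0.0363·6/12)
= -0.1003 × 0.982014 = -0.098

-$0.098 per bushel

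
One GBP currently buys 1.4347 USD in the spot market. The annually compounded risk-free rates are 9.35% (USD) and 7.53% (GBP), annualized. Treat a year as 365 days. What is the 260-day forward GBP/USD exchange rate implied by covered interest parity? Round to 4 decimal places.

1.4520

By covered interest parity, F = S · (1+r_USD)^T / (1+r_GBP)^T
= 1.4347 × 1.065741 / 1.053075 = 1.4347 × 1.012028
F = 1.4520 USD per GBP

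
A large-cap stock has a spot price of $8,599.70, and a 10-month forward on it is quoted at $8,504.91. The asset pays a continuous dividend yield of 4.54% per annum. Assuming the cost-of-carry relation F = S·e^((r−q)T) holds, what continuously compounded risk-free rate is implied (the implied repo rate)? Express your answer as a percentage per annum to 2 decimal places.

From F = S·e^((r−q)T): (r − q) = ln(F/S)/T
ln(8504.91/8599.70) = ln(0.988978) = -0.011083
(r − q) = -0.011083 / (10/12) = -0.013300
r = ln(F/S)/T + q = -0.013300 + 0.0454 = 0.032100
r = 3.21%

3.21%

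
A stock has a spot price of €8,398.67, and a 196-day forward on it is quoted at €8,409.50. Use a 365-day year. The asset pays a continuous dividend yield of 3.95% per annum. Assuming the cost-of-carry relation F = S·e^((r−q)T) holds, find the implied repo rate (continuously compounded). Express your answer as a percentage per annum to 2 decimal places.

4.19%

From F = S·e^((r−q)T): (r − q) = ln(F/S)/T
ln(8409.50/8398.67) = ln(1.001289) = 0.001288
(r − q) = 0.001288 / (196/365) = 0.002399
r = ln(F/S)/T + q = 0.002399 + 0.0395 = 0.041899
r = 4.19%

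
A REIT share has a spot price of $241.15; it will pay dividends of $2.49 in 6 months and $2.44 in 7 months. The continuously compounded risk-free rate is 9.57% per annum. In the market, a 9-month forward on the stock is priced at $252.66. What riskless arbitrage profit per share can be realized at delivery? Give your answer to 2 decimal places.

PV(dividends) I = 2.49·e^(−0.0957·6/12) + 2.44·e^(−0.0957·7/12) = 4.6812
Fair forward F* = (S − I)·e^(rT) = (241.15 − 4.6812)·e^0.071775 = 236.4688 × 1.074414 = 254.0654
Market $252.66 < fair 254.0654: forward underpriced → reverse cash-and-carry (short the stock, invest proceeds at r, pay the dividends, go long the forward).
Profit at T = |F_mkt − F*| = |252.66 − 254.0654| = $1.41 per share

$1.41 per share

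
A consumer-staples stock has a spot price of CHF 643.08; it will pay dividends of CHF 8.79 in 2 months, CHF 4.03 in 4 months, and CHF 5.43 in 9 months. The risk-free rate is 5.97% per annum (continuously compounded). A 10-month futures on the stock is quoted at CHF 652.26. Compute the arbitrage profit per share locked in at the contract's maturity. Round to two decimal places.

CHF 4.87 per share

PV(dividends) I = 8.79·e^(−0.0597·2/12) + 4.03·e^(−0.0597·4/12) + 5.43·e^(−0.0597·9/12) = 17.8458
Fair futures F* = (S − I)·e^(rT) = (643.08 − 17.8458)·e^0.049750 = 625.2342 × 1.051008 = 657.1261
Market CHF 652.26 < fair 657.1261: forward underpriced → reverse cash-and-carry (short the stock, invest proceeds at r, pay the dividends, go long the forward).
Profit at T = |F_mkt − F*| = |652.26 − 657.1261| = CHF 4.87 per share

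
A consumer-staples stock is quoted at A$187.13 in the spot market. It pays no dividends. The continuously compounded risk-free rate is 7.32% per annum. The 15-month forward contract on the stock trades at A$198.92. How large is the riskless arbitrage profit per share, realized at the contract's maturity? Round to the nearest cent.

A$6.14 per share

Fair forward: F* = S·e^(carry·T), with carry = r = 0.0732
F* = 187.13 · e^(0.0732 × 15/12) = 187.13 · e^0.091500 = 187.13 × 1.095817 = A$205.0602
Market A$198.92 < fair A$205.0602: forward underpriced → reverse cash-and-carry (short spot, go long the forward).
At maturity, profit = |F_mkt − F*| = |198.92 − 205.0602| = A$6.14 per share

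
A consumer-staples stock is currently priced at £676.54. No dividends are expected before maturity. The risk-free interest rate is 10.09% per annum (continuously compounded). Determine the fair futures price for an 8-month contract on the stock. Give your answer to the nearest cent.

£723.61

F = S·e^(rT) = 676.54 · e^(0.1009 × 8/12)
= 676.54 · e^0.067267 = 676.54 × 1.069581
F = £723.61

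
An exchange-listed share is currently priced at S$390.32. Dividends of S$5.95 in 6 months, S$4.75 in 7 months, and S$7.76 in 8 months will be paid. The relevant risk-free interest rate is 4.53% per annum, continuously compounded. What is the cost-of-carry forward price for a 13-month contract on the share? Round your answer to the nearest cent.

PV(dividends) I = 5.95·e^(−0.0453·6/12) + 4.75·e^(−0.0453·7/12) + 7.76·e^(−0.0453·8/12)
I = 5.8167 + 4.6261 + 7.5292 = 17.9720
F = (S − I)·e^(rT) = (390.32 − 17.9720) · e^(0.0453·13/12)
= 372.3480 · e^0.049075 = 372.3480 × 1.050299 = S$391.08

S$391.08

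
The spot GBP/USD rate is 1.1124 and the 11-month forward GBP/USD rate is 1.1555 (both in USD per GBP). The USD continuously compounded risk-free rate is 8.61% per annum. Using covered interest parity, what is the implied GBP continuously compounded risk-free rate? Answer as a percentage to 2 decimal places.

F = S·e^((r_USD − r_GBP)T) ⇒ r_GBP = r_USD − ln(F/S)/T
ln(1.1555/1.1124) = 0.038013; /(11/12) = 0.041469
r_GBP = 0.0861 − 0.041469 = 0.044631
r_GBP = 4.46%

4.46%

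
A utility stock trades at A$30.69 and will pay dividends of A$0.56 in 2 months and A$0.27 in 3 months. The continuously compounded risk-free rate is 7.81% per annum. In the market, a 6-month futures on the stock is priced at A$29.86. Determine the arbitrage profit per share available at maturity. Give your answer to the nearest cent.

A$1.20 per share

PV(dividends) I = 0.56·e^(−0.0781·2/12) + 0.27·e^(−0.0781·3/12) = 0.8175
Fair futures F* = (S − I)·e^(rT) = (30.69 − 0.8175)·e^0.039050 = 29.8725 × 1.039822 = 31.0621
Market A$29.86 < fair 31.0621: forward underpriced → reverse cash-and-carry (short the stock, invest proceeds at r, pay the dividends, go long the forward).
Profit at T = |F_mkt − F*| = |29.86 − 31.0621| = A$1.20 per share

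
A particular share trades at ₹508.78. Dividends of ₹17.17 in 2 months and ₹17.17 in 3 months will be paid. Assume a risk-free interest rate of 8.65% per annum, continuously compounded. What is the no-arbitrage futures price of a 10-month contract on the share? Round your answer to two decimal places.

PV(dividends) I = 17.17·e^(−0.0865·2/12) + 17.17·e^(−0.0865·3/12)
I = 16.9242 + 16.8027 = 33.7269
F = (S − I)·e^(rT) = (508.78 − 33.7269) · e^(0.0865·10/12)
= 475.0531 · e^0.072083 = 475.0531 × 1.074745 = ₹510.56

₹510.56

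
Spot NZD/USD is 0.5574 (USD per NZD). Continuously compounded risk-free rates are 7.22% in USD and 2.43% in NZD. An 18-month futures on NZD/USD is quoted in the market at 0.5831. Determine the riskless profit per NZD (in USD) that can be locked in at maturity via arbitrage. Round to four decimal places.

0.0158 per NZD (in USD)

Fair futures: F* = S·e^(carry·T), with carry = (r_USD − r_NZD) = 0.0722 − 0.0243 = 0.0479
F* = 0.5574 · e^(0.0479 × 18/12) = 0.5574 · e^0.071850 = 0.5574 × 1.074494 = 0.5989
Market 0.5831 < fair 0.5989: forward underpriced → reverse cash-and-carry (short spot, go long the forward).
At maturity, profit = |F_mkt − F*| = |0.5831 − 0.5989| = 0.0158 per NZD (in USD)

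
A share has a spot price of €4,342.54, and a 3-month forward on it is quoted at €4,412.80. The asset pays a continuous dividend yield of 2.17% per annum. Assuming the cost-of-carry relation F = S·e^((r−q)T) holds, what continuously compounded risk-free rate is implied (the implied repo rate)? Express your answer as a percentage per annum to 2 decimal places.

From F = S·e^((r−q)T): (r − q) = ln(F/S)/T
ln(4412.80/4342.54) = ln(1.016179) = 0.016050
(r − q) = 0.016050 / (3/12) = 0.064200
r = ln(F/S)/T + q = 0.064200 + 0.0217 = 0.085900
r = 8.59%

8.59%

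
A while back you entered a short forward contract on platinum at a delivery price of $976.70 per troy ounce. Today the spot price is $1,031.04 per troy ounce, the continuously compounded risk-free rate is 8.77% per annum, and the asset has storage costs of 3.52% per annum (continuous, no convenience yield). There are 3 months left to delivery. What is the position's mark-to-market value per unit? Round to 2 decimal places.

-$84.63 per troy ounce

Current fair forward for the remaining 3 months: F = S·e^((r + u)·T), (r + u) = 0.0877 + 0.0352 = 0.1229
F = 1031.04 · e^(0.1229 × 3/12) = 1031.04 × 1.03120188 = 1063.2104
Value of long forward = (F − K)·e^(−rT) = (1063.2104 − 976.70) · e^(−0.0877·3/12)
= 86.5104 × 0.97831361 = 84.63
Short position value = −(long value) = -$84.63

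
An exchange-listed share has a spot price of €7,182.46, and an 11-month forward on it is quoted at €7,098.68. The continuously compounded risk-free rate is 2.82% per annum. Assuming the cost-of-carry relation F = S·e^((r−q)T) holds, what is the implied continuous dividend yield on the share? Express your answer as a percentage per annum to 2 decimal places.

4.10%

From F = S·e^((r−q)T): (r − q) = ln(F/S)/T
ln(7098.68/7182.46) = ln(0.988335) = -0.011734
(r − q) = -0.011734 / (11/12) = -0.012801
q = r − ln(F/S)/T = 0.0282 + 0.012801 = 0.041001
q = 4.10%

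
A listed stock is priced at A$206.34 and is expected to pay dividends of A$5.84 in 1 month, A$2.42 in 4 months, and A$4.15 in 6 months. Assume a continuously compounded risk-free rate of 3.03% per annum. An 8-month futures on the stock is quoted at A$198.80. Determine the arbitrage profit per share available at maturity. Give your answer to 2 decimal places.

PV(dividends) I = 5.84·e^(−0.0303·1/12) + 2.42·e^(−0.0303·4/12) + 4.15·e^(−0.0303·6/12) = 12.3086
Fair futures F* = (S − I)·e^(rT) = (206.34 − 12.3086)·e^0.020200 = 194.0314 × 1.020405 = 197.9906
Market A$198.80 > fair 197.9906: forward overpriced → cash-and-carry (borrow at r, buy the stock and collect the dividends, short the forward).
Profit at T = |F_mkt − F*| = |198.80 − 197.9906| = A$0.81 per share

A$0.81 per share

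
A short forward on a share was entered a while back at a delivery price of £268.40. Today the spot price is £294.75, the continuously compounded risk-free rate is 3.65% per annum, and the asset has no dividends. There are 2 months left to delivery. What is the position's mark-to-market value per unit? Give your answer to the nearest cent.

-£27.98

Current fair forward for the remaining 2 months: F = S·e^(r·T), r = 0.0365
F = 294.75 · e^(0.0365 × 2/12) = 294.75 × 1.006102 = 296.5486
Value of long forward = (F − K)·e^(−rT) = (296.5486 − 268.40) · e^(−0.0365·2/12)
= 28.1486 × 0.993935 = 27.98
Short position value = −(long value) = -£27.98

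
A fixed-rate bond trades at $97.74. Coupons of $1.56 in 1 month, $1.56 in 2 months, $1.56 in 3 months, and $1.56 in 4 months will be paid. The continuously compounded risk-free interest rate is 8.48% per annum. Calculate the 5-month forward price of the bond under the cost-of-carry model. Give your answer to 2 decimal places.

$94.90

PV(coupons) I = 1.56·e^(−0.0848·1/12) + 1.56·e^(−0.0848·2/12) + 1.56·e^(−0.0848·3/12) + 1.56·e^(−0.0848·4/12)
I = 1.5490 + 1.5381 + 1.5273 + 1.5165 = 6.1309
F = (S − I)·e^(rT) = (97.74 − 6.1309) · e^(0.0848·5/12)
= 91.6091 · e^0.035333 = 91.6091 × 1.035965 = $94.90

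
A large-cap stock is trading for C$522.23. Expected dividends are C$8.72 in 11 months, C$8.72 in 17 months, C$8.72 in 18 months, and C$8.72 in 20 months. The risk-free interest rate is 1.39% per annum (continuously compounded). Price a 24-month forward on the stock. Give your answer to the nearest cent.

PV(dividends) I = 8.72·e^(−0.0139·11/12) + 8.72·e^(−0.0139·17/12) + 8.72·e^(−0.0139·18/12) + 8.72·e^(−0.0139·20/12)
I = 8.6096 + 8.5500 + 8.5401 + 8.5203 = 34.2200
F = (S − I)·e^(rT) = (522.23 − 34.2200) · e^(0.0139·24/12)
= 488.0100 · e^0.027800 = 488.0100 × 1.028190 = C$501.77

C$501.77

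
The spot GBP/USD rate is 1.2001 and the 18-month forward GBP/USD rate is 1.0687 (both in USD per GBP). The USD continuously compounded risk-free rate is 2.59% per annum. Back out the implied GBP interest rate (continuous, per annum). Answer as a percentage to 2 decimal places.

10.32%

F = S·e^((r_USD − r_GBP)T) ⇒ r_GBP = r_USD − ln(F/S)/T
ln(1.0687/1.2001) = -0.115962; /(18/12) = -0.077308
r_GBP = 0.0259 + 0.077308 = 0.103208
r_GBP = 10.32%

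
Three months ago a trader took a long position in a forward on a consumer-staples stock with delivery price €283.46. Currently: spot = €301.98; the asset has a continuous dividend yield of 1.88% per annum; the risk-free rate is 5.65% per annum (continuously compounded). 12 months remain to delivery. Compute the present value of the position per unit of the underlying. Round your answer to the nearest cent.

€28.47

Current fair forward for the remaining 12 months: F = S·e^((r − q)·T), (r − q) = 0.0565 − 0.0188 = 0.0377
F = 301.98 · e^(0.0377 × 12/12) = 301.98 × 1.038420 = 313.5821
Value of long forward = (F − K)·e^(−rT) = (313.5821 − 283.46) · e^(−0.0565·12/12)
= 30.1221 × 0.945066 = 28.47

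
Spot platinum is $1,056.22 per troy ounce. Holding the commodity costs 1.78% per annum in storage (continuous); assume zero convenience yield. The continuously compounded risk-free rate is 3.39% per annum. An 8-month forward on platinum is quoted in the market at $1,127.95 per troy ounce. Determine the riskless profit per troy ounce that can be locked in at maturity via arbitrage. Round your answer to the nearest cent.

Fair forward: F* = S·e^(carry·T), with carry = (r + u) = 0.0339 + 0.0178 = 0.0517
F* = 1056.22 · e^(0.0517 × 8/12) = 1056.22 · e^0.03446667 = 1056.22 × 1.03506753 = $1093.2590
Market $1127.95 > fair $1093.2590: forward overpriced → cash-and-carry (buy spot, short the forward).
At maturity, profit = |F_mkt − F*| = |1127.95 − 1093.2590| = $34.69 per troy ounce

$34.69 per troy ounce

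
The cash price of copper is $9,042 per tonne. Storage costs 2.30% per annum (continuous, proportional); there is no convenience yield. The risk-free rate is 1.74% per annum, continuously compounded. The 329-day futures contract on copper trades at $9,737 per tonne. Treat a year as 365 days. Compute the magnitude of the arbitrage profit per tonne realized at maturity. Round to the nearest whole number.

Fair futures: F* = S·e^(carry·T), with carry = (r + u) = 0.0174 + 0.0230 = 0.0404
F* = 9042 · e^(0.0404 × 329/365) = 9042 · e^0.036415 = 9042 × 1.037086 = $9377.3316
Market $9737 > fair $9377.3316: forward overpriced → cash-and-carry (buy spot, short the forward).
At maturity, profit = |F_mkt − F*| = |9737 − 9377.3316| = $360 per tonne

$360 per tonne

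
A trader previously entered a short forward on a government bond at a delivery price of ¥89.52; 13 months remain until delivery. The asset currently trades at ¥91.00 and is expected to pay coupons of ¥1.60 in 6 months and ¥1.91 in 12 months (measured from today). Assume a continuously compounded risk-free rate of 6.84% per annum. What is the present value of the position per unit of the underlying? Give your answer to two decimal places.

PV(remaining coupons) I = 1.60·e^(−0.0684·6/12) + 1.91·e^(−0.0684·12/12) = 3.3299
Current forward F = (S − I)·e^(rT) = (91.00 − 3.3299)·e^(0.0684·13/12) = 87.6701 × 1.076914 = 94.4132
Value (long) = (F − K)·e^(−rT) = (94.4132 − 89.52) × 0.928579 = 4.5437
Short position value = −(long value) = -¥4.54

-¥4.54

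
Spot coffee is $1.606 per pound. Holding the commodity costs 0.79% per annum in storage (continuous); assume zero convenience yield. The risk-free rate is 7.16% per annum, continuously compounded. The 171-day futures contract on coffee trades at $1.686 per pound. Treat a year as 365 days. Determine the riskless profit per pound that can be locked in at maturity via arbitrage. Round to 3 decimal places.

Fair futures: F* = S·e^(carry·T), with carry = (r + u) = 0.0716 + 0.0079 = 0.0795
F* = 1.606 · e^(0.0795 × 171/365) = 1.606 · e^0.037245 = 1.606 × 1.037947 = $1.6669
Market $1.686 > fair $1.6669: forward overpriced → cash-and-carry (buy spot, short the forward).
At maturity, profit = |F_mkt − F*| = |1.686 − 1.6669| = $0.019 per pound

$0.019 per pound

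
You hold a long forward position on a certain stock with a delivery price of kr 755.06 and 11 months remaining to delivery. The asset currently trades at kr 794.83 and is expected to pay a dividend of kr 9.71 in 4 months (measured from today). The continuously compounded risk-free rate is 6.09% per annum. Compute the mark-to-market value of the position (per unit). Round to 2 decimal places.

kr 71.25

PV(remaining dividends) I = 9.71·e^(−0.0609·4/12) = 9.5149
Current forward F = (S − I)·e^(rT) = (794.83 − 9.5149)·e^(0.0609·11/12) = 785.3151 × 1.057413 = 830.4024
Value (long) = (F − K)·e^(−rT) = (830.4024 − 755.06) × 0.945705 = 71.2517
Value = kr 71.25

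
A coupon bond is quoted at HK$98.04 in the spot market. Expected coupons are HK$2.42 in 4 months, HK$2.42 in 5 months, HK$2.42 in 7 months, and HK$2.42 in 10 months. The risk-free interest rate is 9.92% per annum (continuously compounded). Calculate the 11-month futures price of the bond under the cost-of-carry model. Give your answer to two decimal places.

HK$97.32

PV(coupons) I = 2.42·e^(−0.0992·4/12) + 2.42·e^(−0.0992·5/12) + 2.42·e^(−0.0992·7/12) + 2.42·e^(−0.0992·10/12)
I = 2.3413 + 2.3220 + 2.2839 + 2.2280 = 9.1752
F = (S − I)·e^(rT) = (98.04 − 9.1752) · e^(0.0992·11/12)
= 88.8648 · e^0.090933 = 88.8648 × 1.095196 = HK$97.32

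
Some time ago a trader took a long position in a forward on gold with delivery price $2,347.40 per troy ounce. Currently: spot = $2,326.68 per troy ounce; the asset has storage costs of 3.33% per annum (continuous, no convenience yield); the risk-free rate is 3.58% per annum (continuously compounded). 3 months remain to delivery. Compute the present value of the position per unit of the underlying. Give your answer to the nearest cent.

Current fair forward for the remaining 3 months: F = S·e^((r + u)·T), (r + u) = 0.0358 + 0.0333 = 0.0691
F = 2326.68 · e^(0.0691 × 3/12) = 2326.68 × 1.01742508 = 2367.2226
Value of long forward = (F − K)·e^(−rT) = (2367.2226 − 2347.40) · e^(−0.0358·3/12)
= 19.8226 × 0.99108993 = 19.65

$19.65 per troy ounce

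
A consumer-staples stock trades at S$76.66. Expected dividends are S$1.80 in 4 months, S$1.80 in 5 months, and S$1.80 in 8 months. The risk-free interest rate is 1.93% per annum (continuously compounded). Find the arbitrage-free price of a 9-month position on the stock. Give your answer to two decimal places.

S$72.35

PV(dividends) I = 1.80·e^(−0.0193·4/12) + 1.80·e^(−0.0193·5/12) + 1.80·e^(−0.0193·8/12)
I = 1.7885 + 1.7856 + 1.7770 = 5.3511
F = (S − I)·e^(rT) = (76.66 − 5.3511) · e^(0.0193·9/12)
= 71.3089 · e^0.014475 = 71.3089 × 1.014580 = S$72.35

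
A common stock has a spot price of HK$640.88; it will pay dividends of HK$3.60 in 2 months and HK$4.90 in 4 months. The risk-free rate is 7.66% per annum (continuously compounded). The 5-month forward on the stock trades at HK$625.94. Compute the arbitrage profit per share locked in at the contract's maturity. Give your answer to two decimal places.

PV(dividends) I = 3.60·e^(−0.0766·2/12) + 4.90·e^(−0.0766·4/12) = 8.3308
Fair forward F* = (S − I)·e^(rT) = (640.88 − 8.3308)·e^0.031917 = 632.5492 × 1.032432 = 653.0640
Market HK$625.94 < fair 653.0640: forward underpriced → reverse cash-and-carry (short the stock, invest proceeds at r, pay the dividends, go long the forward).
Profit at T = |F_mkt − F*| = |625.94 − 653.0640| = HK$27.12 per share

HK$27.12 per share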